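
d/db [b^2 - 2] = 2*b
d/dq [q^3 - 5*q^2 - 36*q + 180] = 3*q^2 - 10*q - 36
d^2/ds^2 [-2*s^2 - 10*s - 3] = -4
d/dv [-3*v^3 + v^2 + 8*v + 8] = -9*v^2 + 2*v + 8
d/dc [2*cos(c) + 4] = -2*sin(c)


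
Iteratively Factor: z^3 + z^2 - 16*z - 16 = (z - 4)*(z^2 + 5*z + 4) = (z - 4)*(z + 4)*(z + 1)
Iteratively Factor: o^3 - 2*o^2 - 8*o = (o)*(o^2 - 2*o - 8) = o*(o - 4)*(o + 2)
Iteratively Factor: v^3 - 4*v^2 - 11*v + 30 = (v - 2)*(v^2 - 2*v - 15) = (v - 2)*(v + 3)*(v - 5)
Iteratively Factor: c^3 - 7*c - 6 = (c + 2)*(c^2 - 2*c - 3) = (c + 1)*(c + 2)*(c - 3)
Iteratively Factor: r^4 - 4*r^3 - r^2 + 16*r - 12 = (r - 2)*(r^3 - 2*r^2 - 5*r + 6) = (r - 2)*(r - 1)*(r^2 - r - 6) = (r - 2)*(r - 1)*(r + 2)*(r - 3)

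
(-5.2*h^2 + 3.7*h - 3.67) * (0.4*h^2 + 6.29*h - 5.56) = -2.08*h^4 - 31.228*h^3 + 50.717*h^2 - 43.6563*h + 20.4052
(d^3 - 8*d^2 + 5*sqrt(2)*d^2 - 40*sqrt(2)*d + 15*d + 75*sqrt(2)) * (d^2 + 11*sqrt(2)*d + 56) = d^5 - 8*d^4 + 16*sqrt(2)*d^4 - 128*sqrt(2)*d^3 + 181*d^3 - 1328*d^2 + 520*sqrt(2)*d^2 - 2240*sqrt(2)*d + 2490*d + 4200*sqrt(2)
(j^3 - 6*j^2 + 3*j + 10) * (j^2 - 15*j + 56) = j^5 - 21*j^4 + 149*j^3 - 371*j^2 + 18*j + 560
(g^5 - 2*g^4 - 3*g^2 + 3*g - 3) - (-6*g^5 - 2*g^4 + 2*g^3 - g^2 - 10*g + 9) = 7*g^5 - 2*g^3 - 2*g^2 + 13*g - 12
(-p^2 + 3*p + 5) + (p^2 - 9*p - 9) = -6*p - 4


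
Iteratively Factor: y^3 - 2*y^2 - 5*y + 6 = (y - 3)*(y^2 + y - 2) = (y - 3)*(y - 1)*(y + 2)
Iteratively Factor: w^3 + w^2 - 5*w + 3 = (w - 1)*(w^2 + 2*w - 3) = (w - 1)*(w + 3)*(w - 1)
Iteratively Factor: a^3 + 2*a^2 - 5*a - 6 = (a + 1)*(a^2 + a - 6) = (a + 1)*(a + 3)*(a - 2)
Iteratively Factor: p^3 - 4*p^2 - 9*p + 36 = (p - 3)*(p^2 - p - 12) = (p - 4)*(p - 3)*(p + 3)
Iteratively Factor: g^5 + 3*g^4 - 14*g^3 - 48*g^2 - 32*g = (g + 1)*(g^4 + 2*g^3 - 16*g^2 - 32*g) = (g + 1)*(g + 2)*(g^3 - 16*g) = (g - 4)*(g + 1)*(g + 2)*(g^2 + 4*g) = (g - 4)*(g + 1)*(g + 2)*(g + 4)*(g)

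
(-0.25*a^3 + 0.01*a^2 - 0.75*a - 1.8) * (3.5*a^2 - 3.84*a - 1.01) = -0.875*a^5 + 0.995*a^4 - 2.4109*a^3 - 3.4301*a^2 + 7.6695*a + 1.818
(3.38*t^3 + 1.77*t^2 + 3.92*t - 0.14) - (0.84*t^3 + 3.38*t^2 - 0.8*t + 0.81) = 2.54*t^3 - 1.61*t^2 + 4.72*t - 0.95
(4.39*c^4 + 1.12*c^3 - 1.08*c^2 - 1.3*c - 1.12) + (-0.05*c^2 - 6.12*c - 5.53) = 4.39*c^4 + 1.12*c^3 - 1.13*c^2 - 7.42*c - 6.65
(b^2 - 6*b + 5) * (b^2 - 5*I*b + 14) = b^4 - 6*b^3 - 5*I*b^3 + 19*b^2 + 30*I*b^2 - 84*b - 25*I*b + 70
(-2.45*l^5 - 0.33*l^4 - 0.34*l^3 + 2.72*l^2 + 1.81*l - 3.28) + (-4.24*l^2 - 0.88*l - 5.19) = -2.45*l^5 - 0.33*l^4 - 0.34*l^3 - 1.52*l^2 + 0.93*l - 8.47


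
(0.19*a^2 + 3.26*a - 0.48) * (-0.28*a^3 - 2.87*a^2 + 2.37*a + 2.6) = -0.0532*a^5 - 1.4581*a^4 - 8.7715*a^3 + 9.5978*a^2 + 7.3384*a - 1.248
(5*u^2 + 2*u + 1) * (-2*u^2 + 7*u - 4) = -10*u^4 + 31*u^3 - 8*u^2 - u - 4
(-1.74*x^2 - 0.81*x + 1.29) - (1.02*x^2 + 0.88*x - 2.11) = -2.76*x^2 - 1.69*x + 3.4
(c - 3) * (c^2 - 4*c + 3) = c^3 - 7*c^2 + 15*c - 9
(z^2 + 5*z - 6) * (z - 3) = z^3 + 2*z^2 - 21*z + 18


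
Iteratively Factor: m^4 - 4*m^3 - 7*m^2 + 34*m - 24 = (m - 4)*(m^3 - 7*m + 6) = (m - 4)*(m + 3)*(m^2 - 3*m + 2) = (m - 4)*(m - 1)*(m + 3)*(m - 2)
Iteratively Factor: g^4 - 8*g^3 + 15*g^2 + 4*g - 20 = (g + 1)*(g^3 - 9*g^2 + 24*g - 20) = (g - 5)*(g + 1)*(g^2 - 4*g + 4) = (g - 5)*(g - 2)*(g + 1)*(g - 2)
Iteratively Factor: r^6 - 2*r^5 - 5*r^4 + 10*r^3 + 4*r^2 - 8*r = (r - 1)*(r^5 - r^4 - 6*r^3 + 4*r^2 + 8*r) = (r - 1)*(r + 1)*(r^4 - 2*r^3 - 4*r^2 + 8*r) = (r - 1)*(r + 1)*(r + 2)*(r^3 - 4*r^2 + 4*r) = (r - 2)*(r - 1)*(r + 1)*(r + 2)*(r^2 - 2*r) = (r - 2)^2*(r - 1)*(r + 1)*(r + 2)*(r)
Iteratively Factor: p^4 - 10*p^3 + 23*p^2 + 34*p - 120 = (p - 3)*(p^3 - 7*p^2 + 2*p + 40) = (p - 4)*(p - 3)*(p^2 - 3*p - 10) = (p - 4)*(p - 3)*(p + 2)*(p - 5)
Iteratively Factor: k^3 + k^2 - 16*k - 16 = (k - 4)*(k^2 + 5*k + 4) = (k - 4)*(k + 1)*(k + 4)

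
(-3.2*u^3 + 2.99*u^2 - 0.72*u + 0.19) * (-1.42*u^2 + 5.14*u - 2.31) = 4.544*u^5 - 20.6938*u^4 + 23.783*u^3 - 10.8775*u^2 + 2.6398*u - 0.4389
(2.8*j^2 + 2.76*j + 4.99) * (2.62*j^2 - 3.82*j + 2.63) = 7.336*j^4 - 3.4648*j^3 + 9.8946*j^2 - 11.803*j + 13.1237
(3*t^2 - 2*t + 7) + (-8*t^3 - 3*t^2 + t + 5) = -8*t^3 - t + 12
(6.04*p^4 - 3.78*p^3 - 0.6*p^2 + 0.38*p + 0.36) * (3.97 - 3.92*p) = -23.6768*p^5 + 38.7964*p^4 - 12.6546*p^3 - 3.8716*p^2 + 0.0974000000000002*p + 1.4292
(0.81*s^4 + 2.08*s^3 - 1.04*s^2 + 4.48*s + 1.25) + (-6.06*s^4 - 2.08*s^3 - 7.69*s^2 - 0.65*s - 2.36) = -5.25*s^4 - 8.73*s^2 + 3.83*s - 1.11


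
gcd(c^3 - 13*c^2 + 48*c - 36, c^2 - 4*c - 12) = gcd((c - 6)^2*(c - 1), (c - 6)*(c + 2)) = c - 6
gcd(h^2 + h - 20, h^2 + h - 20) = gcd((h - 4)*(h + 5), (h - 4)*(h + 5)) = h^2 + h - 20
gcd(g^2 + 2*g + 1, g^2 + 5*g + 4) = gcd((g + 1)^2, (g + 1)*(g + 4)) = g + 1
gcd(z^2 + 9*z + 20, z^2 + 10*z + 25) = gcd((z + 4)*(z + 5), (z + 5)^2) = z + 5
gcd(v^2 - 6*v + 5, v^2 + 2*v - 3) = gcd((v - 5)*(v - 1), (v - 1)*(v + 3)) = v - 1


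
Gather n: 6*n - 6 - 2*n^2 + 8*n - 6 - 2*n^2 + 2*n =-4*n^2 + 16*n - 12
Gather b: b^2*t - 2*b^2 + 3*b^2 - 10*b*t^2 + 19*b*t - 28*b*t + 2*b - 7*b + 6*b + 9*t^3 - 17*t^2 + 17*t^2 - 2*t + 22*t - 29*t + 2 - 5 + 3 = b^2*(t + 1) + b*(-10*t^2 - 9*t + 1) + 9*t^3 - 9*t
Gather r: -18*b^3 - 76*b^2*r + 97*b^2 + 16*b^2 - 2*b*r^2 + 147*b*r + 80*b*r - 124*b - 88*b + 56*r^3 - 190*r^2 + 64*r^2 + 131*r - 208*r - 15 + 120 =-18*b^3 + 113*b^2 - 212*b + 56*r^3 + r^2*(-2*b - 126) + r*(-76*b^2 + 227*b - 77) + 105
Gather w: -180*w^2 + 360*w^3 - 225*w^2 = 360*w^3 - 405*w^2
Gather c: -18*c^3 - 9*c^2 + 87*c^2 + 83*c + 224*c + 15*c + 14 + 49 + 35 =-18*c^3 + 78*c^2 + 322*c + 98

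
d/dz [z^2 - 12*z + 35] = 2*z - 12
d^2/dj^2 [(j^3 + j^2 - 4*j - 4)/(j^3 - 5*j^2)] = 12*(j^4 - 2*j^3 + 6*j^2 + 10*j - 50)/(j^4*(j^3 - 15*j^2 + 75*j - 125))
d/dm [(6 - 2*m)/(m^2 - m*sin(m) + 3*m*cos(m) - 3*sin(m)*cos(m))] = 2*(-m^2 + m*sin(m) - 3*m*cos(m) + (3 - m)*(3*m*sin(m) + m*cos(m) - 2*m + sin(m) - 3*cos(m) + 3*cos(2*m)) + 3*sin(2*m)/2)/((m - sin(m))^2*(m + 3*cos(m))^2)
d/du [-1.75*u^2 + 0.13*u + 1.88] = 0.13 - 3.5*u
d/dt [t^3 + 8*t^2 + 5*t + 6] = 3*t^2 + 16*t + 5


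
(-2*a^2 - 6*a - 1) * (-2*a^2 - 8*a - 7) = 4*a^4 + 28*a^3 + 64*a^2 + 50*a + 7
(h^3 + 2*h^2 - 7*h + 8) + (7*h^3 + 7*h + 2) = 8*h^3 + 2*h^2 + 10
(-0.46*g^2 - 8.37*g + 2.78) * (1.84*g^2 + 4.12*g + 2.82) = -0.8464*g^4 - 17.296*g^3 - 30.6664*g^2 - 12.1498*g + 7.8396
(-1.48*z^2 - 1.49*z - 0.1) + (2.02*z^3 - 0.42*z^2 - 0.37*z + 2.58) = 2.02*z^3 - 1.9*z^2 - 1.86*z + 2.48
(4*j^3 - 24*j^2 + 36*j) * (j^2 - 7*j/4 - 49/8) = 4*j^5 - 31*j^4 + 107*j^3/2 + 84*j^2 - 441*j/2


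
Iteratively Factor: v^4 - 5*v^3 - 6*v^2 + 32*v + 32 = (v - 4)*(v^3 - v^2 - 10*v - 8) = (v - 4)*(v + 1)*(v^2 - 2*v - 8) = (v - 4)*(v + 1)*(v + 2)*(v - 4)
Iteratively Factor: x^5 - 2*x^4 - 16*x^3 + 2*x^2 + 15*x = (x + 1)*(x^4 - 3*x^3 - 13*x^2 + 15*x) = x*(x + 1)*(x^3 - 3*x^2 - 13*x + 15) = x*(x - 5)*(x + 1)*(x^2 + 2*x - 3) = x*(x - 5)*(x - 1)*(x + 1)*(x + 3)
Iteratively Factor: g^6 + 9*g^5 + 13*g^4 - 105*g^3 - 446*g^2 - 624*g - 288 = (g + 4)*(g^5 + 5*g^4 - 7*g^3 - 77*g^2 - 138*g - 72) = (g - 4)*(g + 4)*(g^4 + 9*g^3 + 29*g^2 + 39*g + 18) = (g - 4)*(g + 3)*(g + 4)*(g^3 + 6*g^2 + 11*g + 6) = (g - 4)*(g + 3)^2*(g + 4)*(g^2 + 3*g + 2) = (g - 4)*(g + 1)*(g + 3)^2*(g + 4)*(g + 2)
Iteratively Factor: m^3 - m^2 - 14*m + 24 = (m - 2)*(m^2 + m - 12) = (m - 3)*(m - 2)*(m + 4)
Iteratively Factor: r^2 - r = (r)*(r - 1)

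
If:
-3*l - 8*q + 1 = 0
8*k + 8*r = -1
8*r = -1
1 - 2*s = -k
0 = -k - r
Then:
No Solution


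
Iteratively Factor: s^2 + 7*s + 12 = (s + 3)*(s + 4)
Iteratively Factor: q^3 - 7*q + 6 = (q - 2)*(q^2 + 2*q - 3) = (q - 2)*(q - 1)*(q + 3)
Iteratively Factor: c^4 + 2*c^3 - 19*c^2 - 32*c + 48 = (c - 1)*(c^3 + 3*c^2 - 16*c - 48) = (c - 1)*(c + 3)*(c^2 - 16) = (c - 4)*(c - 1)*(c + 3)*(c + 4)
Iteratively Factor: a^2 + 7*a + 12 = (a + 3)*(a + 4)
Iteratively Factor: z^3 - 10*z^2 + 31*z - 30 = (z - 5)*(z^2 - 5*z + 6) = (z - 5)*(z - 3)*(z - 2)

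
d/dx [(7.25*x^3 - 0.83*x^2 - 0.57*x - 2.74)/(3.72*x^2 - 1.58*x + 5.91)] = (26.97*x^4 - 22.91*x^3 + 131.9743*x^2 + 10.575*x - 7.6979)/(13.8384*x^4 - 11.7552*x^3 + 46.4668*x^2 - 18.6756*x + 34.9281)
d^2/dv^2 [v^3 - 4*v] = 6*v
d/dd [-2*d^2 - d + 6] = -4*d - 1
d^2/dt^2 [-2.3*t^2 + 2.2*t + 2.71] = -4.60000000000000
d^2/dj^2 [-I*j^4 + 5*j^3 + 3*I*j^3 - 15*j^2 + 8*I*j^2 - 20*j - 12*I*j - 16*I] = -12*I*j^2 + j*(30 + 18*I) - 30 + 16*I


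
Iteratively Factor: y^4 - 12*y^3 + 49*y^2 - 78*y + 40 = (y - 2)*(y^3 - 10*y^2 + 29*y - 20) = (y - 2)*(y - 1)*(y^2 - 9*y + 20) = (y - 5)*(y - 2)*(y - 1)*(y - 4)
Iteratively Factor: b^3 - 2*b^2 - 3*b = (b - 3)*(b^2 + b) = b*(b - 3)*(b + 1)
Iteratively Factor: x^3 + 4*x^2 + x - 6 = (x - 1)*(x^2 + 5*x + 6) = (x - 1)*(x + 2)*(x + 3)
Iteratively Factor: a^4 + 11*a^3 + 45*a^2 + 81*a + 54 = (a + 3)*(a^3 + 8*a^2 + 21*a + 18) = (a + 3)^2*(a^2 + 5*a + 6) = (a + 2)*(a + 3)^2*(a + 3)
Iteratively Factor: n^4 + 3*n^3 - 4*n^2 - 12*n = (n)*(n^3 + 3*n^2 - 4*n - 12) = n*(n - 2)*(n^2 + 5*n + 6) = n*(n - 2)*(n + 3)*(n + 2)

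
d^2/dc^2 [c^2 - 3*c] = 2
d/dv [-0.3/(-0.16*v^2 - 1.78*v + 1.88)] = (-0.096*v - 0.534)/(0.16*v^2 + 1.78*v - 1.88)^2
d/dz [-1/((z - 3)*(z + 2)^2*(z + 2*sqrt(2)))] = ((z - 3)*(z + 2) + 2*(z - 3)*(z + 2*sqrt(2)) + (z + 2)*(z + 2*sqrt(2)))/((z - 3)^2*(z + 2)^3*(z + 2*sqrt(2))^2)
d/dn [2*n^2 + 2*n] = 4*n + 2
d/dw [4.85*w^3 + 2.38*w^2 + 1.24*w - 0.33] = 14.55*w^2 + 4.76*w + 1.24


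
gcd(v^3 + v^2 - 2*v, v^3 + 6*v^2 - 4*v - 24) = v + 2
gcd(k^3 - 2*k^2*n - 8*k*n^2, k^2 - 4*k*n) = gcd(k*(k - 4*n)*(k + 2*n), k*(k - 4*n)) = k^2 - 4*k*n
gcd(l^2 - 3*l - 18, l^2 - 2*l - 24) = l - 6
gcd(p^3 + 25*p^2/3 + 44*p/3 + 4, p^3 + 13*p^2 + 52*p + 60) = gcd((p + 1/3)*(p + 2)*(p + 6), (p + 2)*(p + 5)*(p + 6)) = p^2 + 8*p + 12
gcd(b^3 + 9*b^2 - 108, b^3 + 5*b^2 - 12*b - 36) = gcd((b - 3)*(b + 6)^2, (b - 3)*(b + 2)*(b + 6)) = b^2 + 3*b - 18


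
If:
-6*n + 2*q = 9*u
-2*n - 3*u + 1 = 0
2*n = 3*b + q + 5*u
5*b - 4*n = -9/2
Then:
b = -17/22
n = 7/44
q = 3/2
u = 5/22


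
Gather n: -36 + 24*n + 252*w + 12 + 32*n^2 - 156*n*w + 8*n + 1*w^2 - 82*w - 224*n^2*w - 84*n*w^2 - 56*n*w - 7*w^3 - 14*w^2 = n^2*(32 - 224*w) + n*(-84*w^2 - 212*w + 32) - 7*w^3 - 13*w^2 + 170*w - 24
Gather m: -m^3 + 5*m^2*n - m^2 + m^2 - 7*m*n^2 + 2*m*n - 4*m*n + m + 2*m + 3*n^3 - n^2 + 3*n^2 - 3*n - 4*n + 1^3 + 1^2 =-m^3 + 5*m^2*n + m*(-7*n^2 - 2*n + 3) + 3*n^3 + 2*n^2 - 7*n + 2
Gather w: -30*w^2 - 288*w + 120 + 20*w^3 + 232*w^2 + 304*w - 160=20*w^3 + 202*w^2 + 16*w - 40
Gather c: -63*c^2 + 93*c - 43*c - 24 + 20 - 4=-63*c^2 + 50*c - 8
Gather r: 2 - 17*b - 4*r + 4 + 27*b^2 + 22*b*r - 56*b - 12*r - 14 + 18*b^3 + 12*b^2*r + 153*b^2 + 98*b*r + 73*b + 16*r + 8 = 18*b^3 + 180*b^2 + r*(12*b^2 + 120*b)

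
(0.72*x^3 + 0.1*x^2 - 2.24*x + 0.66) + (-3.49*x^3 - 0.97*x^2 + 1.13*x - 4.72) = -2.77*x^3 - 0.87*x^2 - 1.11*x - 4.06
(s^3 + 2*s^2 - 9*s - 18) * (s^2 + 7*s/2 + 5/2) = s^5 + 11*s^4/2 + s^3/2 - 89*s^2/2 - 171*s/2 - 45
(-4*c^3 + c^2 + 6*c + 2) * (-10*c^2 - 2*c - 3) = 40*c^5 - 2*c^4 - 50*c^3 - 35*c^2 - 22*c - 6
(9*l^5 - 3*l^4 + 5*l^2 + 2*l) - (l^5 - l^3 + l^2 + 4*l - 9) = 8*l^5 - 3*l^4 + l^3 + 4*l^2 - 2*l + 9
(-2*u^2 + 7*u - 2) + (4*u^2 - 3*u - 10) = 2*u^2 + 4*u - 12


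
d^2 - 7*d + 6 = (d - 6)*(d - 1)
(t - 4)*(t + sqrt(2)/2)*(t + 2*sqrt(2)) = t^3 - 4*t^2 + 5*sqrt(2)*t^2/2 - 10*sqrt(2)*t + 2*t - 8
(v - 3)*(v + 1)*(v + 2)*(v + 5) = v^4 + 5*v^3 - 7*v^2 - 41*v - 30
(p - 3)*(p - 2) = p^2 - 5*p + 6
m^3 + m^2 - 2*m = m*(m - 1)*(m + 2)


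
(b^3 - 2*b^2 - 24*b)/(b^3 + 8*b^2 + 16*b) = (b - 6)/(b + 4)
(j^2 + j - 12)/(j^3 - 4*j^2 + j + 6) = (j + 4)/(j^2 - j - 2)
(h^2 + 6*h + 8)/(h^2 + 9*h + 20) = (h + 2)/(h + 5)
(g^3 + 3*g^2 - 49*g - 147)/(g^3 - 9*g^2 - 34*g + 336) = (g^2 + 10*g + 21)/(g^2 - 2*g - 48)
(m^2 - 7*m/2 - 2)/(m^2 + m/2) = (m - 4)/m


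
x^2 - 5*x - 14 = (x - 7)*(x + 2)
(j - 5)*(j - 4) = j^2 - 9*j + 20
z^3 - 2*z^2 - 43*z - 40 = (z - 8)*(z + 1)*(z + 5)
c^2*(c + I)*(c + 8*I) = c^4 + 9*I*c^3 - 8*c^2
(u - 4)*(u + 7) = u^2 + 3*u - 28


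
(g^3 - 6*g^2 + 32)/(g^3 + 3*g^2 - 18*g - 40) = (g - 4)/(g + 5)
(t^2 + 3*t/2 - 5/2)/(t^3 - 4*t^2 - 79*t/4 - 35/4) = 2*(t - 1)/(2*t^2 - 13*t - 7)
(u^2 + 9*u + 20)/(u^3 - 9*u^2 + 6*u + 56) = (u^2 + 9*u + 20)/(u^3 - 9*u^2 + 6*u + 56)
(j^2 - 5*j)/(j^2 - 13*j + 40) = j/(j - 8)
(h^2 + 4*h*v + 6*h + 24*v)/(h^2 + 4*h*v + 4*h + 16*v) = (h + 6)/(h + 4)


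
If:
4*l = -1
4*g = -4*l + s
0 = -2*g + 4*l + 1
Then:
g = 0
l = -1/4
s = -1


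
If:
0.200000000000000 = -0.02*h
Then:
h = -10.00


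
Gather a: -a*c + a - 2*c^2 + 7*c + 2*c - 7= a*(1 - c) - 2*c^2 + 9*c - 7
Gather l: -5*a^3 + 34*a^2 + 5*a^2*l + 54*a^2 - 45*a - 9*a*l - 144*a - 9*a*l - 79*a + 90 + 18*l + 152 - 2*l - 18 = -5*a^3 + 88*a^2 - 268*a + l*(5*a^2 - 18*a + 16) + 224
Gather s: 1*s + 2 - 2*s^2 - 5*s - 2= -2*s^2 - 4*s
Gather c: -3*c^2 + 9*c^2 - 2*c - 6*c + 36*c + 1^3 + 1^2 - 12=6*c^2 + 28*c - 10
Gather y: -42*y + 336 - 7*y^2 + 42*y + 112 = 448 - 7*y^2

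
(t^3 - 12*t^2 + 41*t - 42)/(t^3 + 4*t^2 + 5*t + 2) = (t^3 - 12*t^2 + 41*t - 42)/(t^3 + 4*t^2 + 5*t + 2)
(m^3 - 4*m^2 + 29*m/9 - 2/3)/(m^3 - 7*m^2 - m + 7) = (m^3 - 4*m^2 + 29*m/9 - 2/3)/(m^3 - 7*m^2 - m + 7)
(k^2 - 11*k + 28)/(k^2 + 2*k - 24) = (k - 7)/(k + 6)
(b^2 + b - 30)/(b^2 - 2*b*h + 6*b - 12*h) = (b - 5)/(b - 2*h)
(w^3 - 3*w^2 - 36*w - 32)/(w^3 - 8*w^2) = 1 + 5/w + 4/w^2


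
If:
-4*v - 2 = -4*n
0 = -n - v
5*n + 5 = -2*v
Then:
No Solution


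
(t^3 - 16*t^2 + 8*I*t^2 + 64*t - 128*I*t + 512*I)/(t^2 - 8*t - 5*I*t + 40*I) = (t^2 + 8*t*(-1 + I) - 64*I)/(t - 5*I)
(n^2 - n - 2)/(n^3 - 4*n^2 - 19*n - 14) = (n - 2)/(n^2 - 5*n - 14)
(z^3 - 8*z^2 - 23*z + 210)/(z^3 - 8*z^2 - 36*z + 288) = (z^2 - 2*z - 35)/(z^2 - 2*z - 48)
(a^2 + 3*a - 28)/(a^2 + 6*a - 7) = (a - 4)/(a - 1)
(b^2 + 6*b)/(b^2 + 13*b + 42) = b/(b + 7)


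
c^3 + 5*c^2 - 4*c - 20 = (c - 2)*(c + 2)*(c + 5)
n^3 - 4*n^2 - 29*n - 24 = (n - 8)*(n + 1)*(n + 3)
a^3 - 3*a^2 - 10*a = a*(a - 5)*(a + 2)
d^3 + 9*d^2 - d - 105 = (d - 3)*(d + 5)*(d + 7)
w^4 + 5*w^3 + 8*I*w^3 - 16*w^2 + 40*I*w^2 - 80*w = w*(w + 5)*(w + 4*I)^2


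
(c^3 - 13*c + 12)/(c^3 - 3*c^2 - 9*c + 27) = (c^2 + 3*c - 4)/(c^2 - 9)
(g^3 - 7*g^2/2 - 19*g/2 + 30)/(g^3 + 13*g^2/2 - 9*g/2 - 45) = (g - 4)/(g + 6)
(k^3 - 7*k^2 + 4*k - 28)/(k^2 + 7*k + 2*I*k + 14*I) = (k^2 - k*(7 + 2*I) + 14*I)/(k + 7)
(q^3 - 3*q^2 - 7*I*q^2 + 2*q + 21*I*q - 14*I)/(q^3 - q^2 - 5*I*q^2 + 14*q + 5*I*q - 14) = (q - 2)/(q + 2*I)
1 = 1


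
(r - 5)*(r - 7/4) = r^2 - 27*r/4 + 35/4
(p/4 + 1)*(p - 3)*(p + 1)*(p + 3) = p^4/4 + 5*p^3/4 - 5*p^2/4 - 45*p/4 - 9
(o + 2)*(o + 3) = o^2 + 5*o + 6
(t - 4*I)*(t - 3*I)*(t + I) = t^3 - 6*I*t^2 - 5*t - 12*I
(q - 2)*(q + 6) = q^2 + 4*q - 12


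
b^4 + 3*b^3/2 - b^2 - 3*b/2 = b*(b - 1)*(b + 1)*(b + 3/2)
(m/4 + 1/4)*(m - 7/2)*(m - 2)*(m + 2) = m^4/4 - 5*m^3/8 - 15*m^2/8 + 5*m/2 + 7/2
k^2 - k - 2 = (k - 2)*(k + 1)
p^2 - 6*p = p*(p - 6)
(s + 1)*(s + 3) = s^2 + 4*s + 3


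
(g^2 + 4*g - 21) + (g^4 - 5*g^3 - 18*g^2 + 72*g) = g^4 - 5*g^3 - 17*g^2 + 76*g - 21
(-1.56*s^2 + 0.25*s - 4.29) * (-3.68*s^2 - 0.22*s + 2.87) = 5.7408*s^4 - 0.5768*s^3 + 11.255*s^2 + 1.6613*s - 12.3123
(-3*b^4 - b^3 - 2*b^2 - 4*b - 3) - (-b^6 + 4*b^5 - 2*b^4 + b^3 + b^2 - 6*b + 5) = b^6 - 4*b^5 - b^4 - 2*b^3 - 3*b^2 + 2*b - 8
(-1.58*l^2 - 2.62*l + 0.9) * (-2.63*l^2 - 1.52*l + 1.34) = 4.1554*l^4 + 9.2922*l^3 - 0.5018*l^2 - 4.8788*l + 1.206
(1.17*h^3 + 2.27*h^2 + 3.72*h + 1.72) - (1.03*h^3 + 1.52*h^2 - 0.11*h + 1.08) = 0.14*h^3 + 0.75*h^2 + 3.83*h + 0.64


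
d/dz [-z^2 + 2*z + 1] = 2 - 2*z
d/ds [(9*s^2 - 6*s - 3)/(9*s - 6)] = (9*s^2 - 12*s + 7)/(9*s^2 - 12*s + 4)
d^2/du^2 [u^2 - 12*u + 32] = 2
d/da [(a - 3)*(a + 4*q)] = 2*a + 4*q - 3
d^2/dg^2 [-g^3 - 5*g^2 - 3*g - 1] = -6*g - 10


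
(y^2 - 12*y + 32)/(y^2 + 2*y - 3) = (y^2 - 12*y + 32)/(y^2 + 2*y - 3)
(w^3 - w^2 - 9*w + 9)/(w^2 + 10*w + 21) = (w^2 - 4*w + 3)/(w + 7)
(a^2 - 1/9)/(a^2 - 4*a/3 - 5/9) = (3*a - 1)/(3*a - 5)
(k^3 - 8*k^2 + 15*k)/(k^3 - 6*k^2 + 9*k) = (k - 5)/(k - 3)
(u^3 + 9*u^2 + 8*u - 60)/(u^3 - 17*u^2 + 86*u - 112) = (u^2 + 11*u + 30)/(u^2 - 15*u + 56)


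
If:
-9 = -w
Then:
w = 9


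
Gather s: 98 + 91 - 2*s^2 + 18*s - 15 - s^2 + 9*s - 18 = -3*s^2 + 27*s + 156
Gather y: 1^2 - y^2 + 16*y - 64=-y^2 + 16*y - 63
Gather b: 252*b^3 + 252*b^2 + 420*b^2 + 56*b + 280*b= 252*b^3 + 672*b^2 + 336*b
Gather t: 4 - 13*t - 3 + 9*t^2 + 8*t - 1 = 9*t^2 - 5*t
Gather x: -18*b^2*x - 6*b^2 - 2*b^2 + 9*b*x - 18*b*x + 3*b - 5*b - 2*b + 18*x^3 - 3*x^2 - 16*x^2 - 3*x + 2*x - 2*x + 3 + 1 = -8*b^2 - 4*b + 18*x^3 - 19*x^2 + x*(-18*b^2 - 9*b - 3) + 4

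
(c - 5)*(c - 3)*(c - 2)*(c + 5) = c^4 - 5*c^3 - 19*c^2 + 125*c - 150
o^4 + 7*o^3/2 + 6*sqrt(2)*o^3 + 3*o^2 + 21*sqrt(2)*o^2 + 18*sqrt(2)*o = o*(o + 3/2)*(o + 2)*(o + 6*sqrt(2))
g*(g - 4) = g^2 - 4*g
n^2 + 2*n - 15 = (n - 3)*(n + 5)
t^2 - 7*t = t*(t - 7)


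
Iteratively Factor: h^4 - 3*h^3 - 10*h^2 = (h)*(h^3 - 3*h^2 - 10*h) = h^2*(h^2 - 3*h - 10) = h^2*(h - 5)*(h + 2)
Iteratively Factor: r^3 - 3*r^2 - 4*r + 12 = (r - 3)*(r^2 - 4) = (r - 3)*(r - 2)*(r + 2)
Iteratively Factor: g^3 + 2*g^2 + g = (g)*(g^2 + 2*g + 1) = g*(g + 1)*(g + 1)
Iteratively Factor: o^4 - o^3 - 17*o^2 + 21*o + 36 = (o + 1)*(o^3 - 2*o^2 - 15*o + 36) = (o - 3)*(o + 1)*(o^2 + o - 12) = (o - 3)*(o + 1)*(o + 4)*(o - 3)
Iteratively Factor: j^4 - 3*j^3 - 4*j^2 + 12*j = (j)*(j^3 - 3*j^2 - 4*j + 12) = j*(j + 2)*(j^2 - 5*j + 6) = j*(j - 3)*(j + 2)*(j - 2)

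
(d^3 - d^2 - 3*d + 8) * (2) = 2*d^3 - 2*d^2 - 6*d + 16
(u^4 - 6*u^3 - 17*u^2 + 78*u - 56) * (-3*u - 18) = -3*u^5 + 159*u^3 + 72*u^2 - 1236*u + 1008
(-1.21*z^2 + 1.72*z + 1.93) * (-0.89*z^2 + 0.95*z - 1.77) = 1.0769*z^4 - 2.6803*z^3 + 2.058*z^2 - 1.2109*z - 3.4161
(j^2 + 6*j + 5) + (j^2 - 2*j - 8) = 2*j^2 + 4*j - 3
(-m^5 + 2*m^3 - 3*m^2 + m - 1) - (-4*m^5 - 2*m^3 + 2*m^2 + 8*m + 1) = 3*m^5 + 4*m^3 - 5*m^2 - 7*m - 2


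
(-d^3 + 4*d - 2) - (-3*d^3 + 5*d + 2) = 2*d^3 - d - 4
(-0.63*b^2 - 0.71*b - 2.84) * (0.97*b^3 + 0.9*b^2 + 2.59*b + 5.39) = -0.6111*b^5 - 1.2557*b^4 - 5.0255*b^3 - 7.7906*b^2 - 11.1825*b - 15.3076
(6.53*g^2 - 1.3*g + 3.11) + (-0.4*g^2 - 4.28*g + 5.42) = 6.13*g^2 - 5.58*g + 8.53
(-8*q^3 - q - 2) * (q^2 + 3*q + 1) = -8*q^5 - 24*q^4 - 9*q^3 - 5*q^2 - 7*q - 2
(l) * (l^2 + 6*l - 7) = l^3 + 6*l^2 - 7*l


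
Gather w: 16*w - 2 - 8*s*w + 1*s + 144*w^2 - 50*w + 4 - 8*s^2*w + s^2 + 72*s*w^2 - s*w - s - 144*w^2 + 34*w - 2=s^2 + 72*s*w^2 + w*(-8*s^2 - 9*s)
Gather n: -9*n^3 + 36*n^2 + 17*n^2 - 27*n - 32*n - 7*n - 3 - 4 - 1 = -9*n^3 + 53*n^2 - 66*n - 8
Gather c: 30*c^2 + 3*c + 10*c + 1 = 30*c^2 + 13*c + 1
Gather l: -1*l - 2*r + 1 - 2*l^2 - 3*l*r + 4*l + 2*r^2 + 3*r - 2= -2*l^2 + l*(3 - 3*r) + 2*r^2 + r - 1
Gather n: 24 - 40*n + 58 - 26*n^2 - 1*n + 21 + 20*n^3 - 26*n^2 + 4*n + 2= 20*n^3 - 52*n^2 - 37*n + 105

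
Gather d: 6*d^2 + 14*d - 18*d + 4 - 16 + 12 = 6*d^2 - 4*d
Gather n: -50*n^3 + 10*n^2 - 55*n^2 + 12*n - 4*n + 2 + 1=-50*n^3 - 45*n^2 + 8*n + 3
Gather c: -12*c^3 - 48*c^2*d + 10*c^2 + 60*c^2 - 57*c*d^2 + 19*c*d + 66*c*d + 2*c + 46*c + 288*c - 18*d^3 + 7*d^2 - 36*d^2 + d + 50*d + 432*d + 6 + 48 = -12*c^3 + c^2*(70 - 48*d) + c*(-57*d^2 + 85*d + 336) - 18*d^3 - 29*d^2 + 483*d + 54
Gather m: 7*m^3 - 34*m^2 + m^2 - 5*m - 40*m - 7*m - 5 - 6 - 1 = 7*m^3 - 33*m^2 - 52*m - 12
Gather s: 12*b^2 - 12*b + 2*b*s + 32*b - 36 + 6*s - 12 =12*b^2 + 20*b + s*(2*b + 6) - 48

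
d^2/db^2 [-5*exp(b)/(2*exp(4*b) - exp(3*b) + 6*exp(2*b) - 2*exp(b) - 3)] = 5*(2*(8*exp(3*b) - 3*exp(2*b) + 12*exp(b) - 2)^2*exp(2*b) + 3*(16*exp(3*b) - 5*exp(2*b) + 16*exp(b) - 2)*(-2*exp(4*b) + exp(3*b) - 6*exp(2*b) + 2*exp(b) + 3)*exp(b) + (-2*exp(4*b) + exp(3*b) - 6*exp(2*b) + 2*exp(b) + 3)^2)*exp(b)/(-2*exp(4*b) + exp(3*b) - 6*exp(2*b) + 2*exp(b) + 3)^3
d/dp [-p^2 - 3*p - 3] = -2*p - 3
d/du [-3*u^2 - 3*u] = -6*u - 3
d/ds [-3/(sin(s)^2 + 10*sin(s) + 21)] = 6*(sin(s) + 5)*cos(s)/(sin(s)^2 + 10*sin(s) + 21)^2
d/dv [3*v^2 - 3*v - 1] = 6*v - 3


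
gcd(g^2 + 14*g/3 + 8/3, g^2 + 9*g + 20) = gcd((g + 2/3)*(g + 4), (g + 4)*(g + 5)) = g + 4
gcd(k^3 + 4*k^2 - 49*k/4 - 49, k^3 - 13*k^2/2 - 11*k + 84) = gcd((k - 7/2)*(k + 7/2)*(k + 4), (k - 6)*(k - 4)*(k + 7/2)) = k + 7/2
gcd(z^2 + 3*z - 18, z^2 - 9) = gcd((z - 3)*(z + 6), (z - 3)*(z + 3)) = z - 3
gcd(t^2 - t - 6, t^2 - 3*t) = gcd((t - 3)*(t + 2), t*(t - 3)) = t - 3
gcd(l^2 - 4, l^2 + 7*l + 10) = l + 2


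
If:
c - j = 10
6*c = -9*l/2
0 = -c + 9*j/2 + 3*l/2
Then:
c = 30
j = 20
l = -40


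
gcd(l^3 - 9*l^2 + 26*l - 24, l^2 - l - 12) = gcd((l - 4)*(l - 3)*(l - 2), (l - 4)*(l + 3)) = l - 4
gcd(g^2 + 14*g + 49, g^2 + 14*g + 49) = g^2 + 14*g + 49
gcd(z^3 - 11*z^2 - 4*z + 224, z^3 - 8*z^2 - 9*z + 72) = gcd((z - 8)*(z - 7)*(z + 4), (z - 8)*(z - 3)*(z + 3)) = z - 8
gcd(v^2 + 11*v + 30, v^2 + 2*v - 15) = v + 5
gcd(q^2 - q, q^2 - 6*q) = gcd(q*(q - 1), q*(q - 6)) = q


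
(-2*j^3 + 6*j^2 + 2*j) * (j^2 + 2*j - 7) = -2*j^5 + 2*j^4 + 28*j^3 - 38*j^2 - 14*j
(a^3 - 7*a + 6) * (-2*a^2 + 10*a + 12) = -2*a^5 + 10*a^4 + 26*a^3 - 82*a^2 - 24*a + 72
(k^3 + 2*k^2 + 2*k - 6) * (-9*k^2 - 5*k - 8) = -9*k^5 - 23*k^4 - 36*k^3 + 28*k^2 + 14*k + 48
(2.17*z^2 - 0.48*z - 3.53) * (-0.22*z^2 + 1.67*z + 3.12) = -0.4774*z^4 + 3.7295*z^3 + 6.7454*z^2 - 7.3927*z - 11.0136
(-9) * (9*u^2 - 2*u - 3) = -81*u^2 + 18*u + 27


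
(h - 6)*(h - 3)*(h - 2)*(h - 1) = h^4 - 12*h^3 + 47*h^2 - 72*h + 36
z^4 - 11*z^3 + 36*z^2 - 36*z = z*(z - 6)*(z - 3)*(z - 2)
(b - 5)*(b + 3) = b^2 - 2*b - 15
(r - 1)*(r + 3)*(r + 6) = r^3 + 8*r^2 + 9*r - 18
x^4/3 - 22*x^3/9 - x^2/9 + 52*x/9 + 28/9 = (x/3 + 1/3)*(x - 7)*(x - 2)*(x + 2/3)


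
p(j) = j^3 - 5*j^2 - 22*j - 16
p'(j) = 3*j^2 - 10*j - 22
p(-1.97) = 0.29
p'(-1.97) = 9.34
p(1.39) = -53.55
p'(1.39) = -30.10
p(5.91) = -114.24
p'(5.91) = 23.68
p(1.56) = -58.69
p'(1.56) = -30.30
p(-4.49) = -108.54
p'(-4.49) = 83.38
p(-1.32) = 2.03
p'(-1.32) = -3.57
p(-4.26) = -90.33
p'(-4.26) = 75.04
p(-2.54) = -8.77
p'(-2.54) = 22.75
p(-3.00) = -22.00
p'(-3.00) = 35.00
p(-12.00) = -2200.00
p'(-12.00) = 530.00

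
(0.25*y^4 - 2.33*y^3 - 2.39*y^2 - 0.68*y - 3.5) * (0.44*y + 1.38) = 0.11*y^5 - 0.6802*y^4 - 4.267*y^3 - 3.5974*y^2 - 2.4784*y - 4.83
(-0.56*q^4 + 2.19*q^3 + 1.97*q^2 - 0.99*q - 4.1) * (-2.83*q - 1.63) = 1.5848*q^5 - 5.2849*q^4 - 9.1448*q^3 - 0.4094*q^2 + 13.2167*q + 6.683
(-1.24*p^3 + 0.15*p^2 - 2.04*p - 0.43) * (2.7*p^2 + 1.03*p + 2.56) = -3.348*p^5 - 0.8722*p^4 - 8.5279*p^3 - 2.8782*p^2 - 5.6653*p - 1.1008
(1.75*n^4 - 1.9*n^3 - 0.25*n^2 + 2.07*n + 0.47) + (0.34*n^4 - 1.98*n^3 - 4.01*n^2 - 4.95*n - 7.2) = 2.09*n^4 - 3.88*n^3 - 4.26*n^2 - 2.88*n - 6.73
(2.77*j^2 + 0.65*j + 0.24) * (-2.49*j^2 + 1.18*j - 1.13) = -6.8973*j^4 + 1.6501*j^3 - 2.9607*j^2 - 0.4513*j - 0.2712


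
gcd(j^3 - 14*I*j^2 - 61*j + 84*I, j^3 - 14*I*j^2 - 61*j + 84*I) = j^3 - 14*I*j^2 - 61*j + 84*I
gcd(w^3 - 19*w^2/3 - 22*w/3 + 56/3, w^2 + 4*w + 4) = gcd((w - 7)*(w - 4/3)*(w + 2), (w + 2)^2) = w + 2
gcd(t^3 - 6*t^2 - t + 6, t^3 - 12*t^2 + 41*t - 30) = t^2 - 7*t + 6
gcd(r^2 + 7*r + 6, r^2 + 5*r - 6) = r + 6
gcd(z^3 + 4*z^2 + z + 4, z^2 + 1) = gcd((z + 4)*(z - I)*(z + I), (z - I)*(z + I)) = z^2 + 1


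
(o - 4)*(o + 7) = o^2 + 3*o - 28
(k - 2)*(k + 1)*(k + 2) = k^3 + k^2 - 4*k - 4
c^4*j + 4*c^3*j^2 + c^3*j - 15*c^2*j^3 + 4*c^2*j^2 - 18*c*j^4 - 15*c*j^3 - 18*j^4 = (c - 3*j)*(c + j)*(c + 6*j)*(c*j + j)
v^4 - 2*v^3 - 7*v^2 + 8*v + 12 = (v - 3)*(v - 2)*(v + 1)*(v + 2)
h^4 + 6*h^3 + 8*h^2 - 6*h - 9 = (h - 1)*(h + 1)*(h + 3)^2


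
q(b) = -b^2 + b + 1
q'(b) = 1 - 2*b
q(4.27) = -12.96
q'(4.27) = -7.54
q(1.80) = -0.44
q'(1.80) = -2.60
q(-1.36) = -2.21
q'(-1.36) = 3.72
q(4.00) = -11.00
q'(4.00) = -7.00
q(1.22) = 0.73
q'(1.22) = -1.44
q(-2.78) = -9.51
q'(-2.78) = 6.56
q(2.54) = -2.91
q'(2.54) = -4.08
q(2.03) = -1.09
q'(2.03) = -3.06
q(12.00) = -131.00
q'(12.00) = -23.00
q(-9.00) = -89.00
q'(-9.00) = 19.00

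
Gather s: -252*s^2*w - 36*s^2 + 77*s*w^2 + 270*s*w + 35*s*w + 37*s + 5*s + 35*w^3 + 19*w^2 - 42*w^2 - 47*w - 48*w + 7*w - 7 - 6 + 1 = s^2*(-252*w - 36) + s*(77*w^2 + 305*w + 42) + 35*w^3 - 23*w^2 - 88*w - 12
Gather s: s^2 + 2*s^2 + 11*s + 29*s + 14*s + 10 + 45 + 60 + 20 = 3*s^2 + 54*s + 135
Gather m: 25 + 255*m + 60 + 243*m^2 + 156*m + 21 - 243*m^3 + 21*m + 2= -243*m^3 + 243*m^2 + 432*m + 108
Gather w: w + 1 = w + 1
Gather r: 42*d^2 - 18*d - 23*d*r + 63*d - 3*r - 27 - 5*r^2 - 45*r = 42*d^2 + 45*d - 5*r^2 + r*(-23*d - 48) - 27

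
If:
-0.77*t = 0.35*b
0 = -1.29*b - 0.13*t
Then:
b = 0.00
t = 0.00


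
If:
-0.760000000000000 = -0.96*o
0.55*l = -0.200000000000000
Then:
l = -0.36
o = 0.79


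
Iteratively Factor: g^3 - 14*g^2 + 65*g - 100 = (g - 5)*(g^2 - 9*g + 20) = (g - 5)^2*(g - 4)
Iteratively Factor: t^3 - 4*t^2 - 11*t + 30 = (t - 2)*(t^2 - 2*t - 15) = (t - 2)*(t + 3)*(t - 5)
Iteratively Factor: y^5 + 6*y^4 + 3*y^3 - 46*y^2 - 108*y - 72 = (y + 2)*(y^4 + 4*y^3 - 5*y^2 - 36*y - 36) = (y + 2)^2*(y^3 + 2*y^2 - 9*y - 18) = (y + 2)^3*(y^2 - 9) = (y - 3)*(y + 2)^3*(y + 3)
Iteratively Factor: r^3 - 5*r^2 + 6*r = (r - 3)*(r^2 - 2*r) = r*(r - 3)*(r - 2)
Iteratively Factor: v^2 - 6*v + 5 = (v - 1)*(v - 5)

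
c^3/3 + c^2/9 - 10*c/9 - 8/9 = (c/3 + 1/3)*(c - 2)*(c + 4/3)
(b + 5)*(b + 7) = b^2 + 12*b + 35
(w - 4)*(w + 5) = w^2 + w - 20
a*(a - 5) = a^2 - 5*a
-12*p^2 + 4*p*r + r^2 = (-2*p + r)*(6*p + r)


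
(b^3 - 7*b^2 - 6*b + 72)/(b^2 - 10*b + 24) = b + 3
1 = 1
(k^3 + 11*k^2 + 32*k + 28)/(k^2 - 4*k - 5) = (k^3 + 11*k^2 + 32*k + 28)/(k^2 - 4*k - 5)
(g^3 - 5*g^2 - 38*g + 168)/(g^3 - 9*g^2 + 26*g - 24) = (g^2 - g - 42)/(g^2 - 5*g + 6)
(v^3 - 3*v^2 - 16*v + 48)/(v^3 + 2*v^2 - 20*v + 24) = (v^3 - 3*v^2 - 16*v + 48)/(v^3 + 2*v^2 - 20*v + 24)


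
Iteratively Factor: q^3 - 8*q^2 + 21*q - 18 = (q - 3)*(q^2 - 5*q + 6) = (q - 3)*(q - 2)*(q - 3)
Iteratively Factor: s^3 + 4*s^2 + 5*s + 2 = (s + 1)*(s^2 + 3*s + 2) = (s + 1)^2*(s + 2)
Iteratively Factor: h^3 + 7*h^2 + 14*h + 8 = (h + 4)*(h^2 + 3*h + 2) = (h + 2)*(h + 4)*(h + 1)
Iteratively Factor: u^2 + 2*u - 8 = (u + 4)*(u - 2)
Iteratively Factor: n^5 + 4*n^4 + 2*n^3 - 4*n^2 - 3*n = (n + 1)*(n^4 + 3*n^3 - n^2 - 3*n) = (n + 1)^2*(n^3 + 2*n^2 - 3*n) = (n + 1)^2*(n + 3)*(n^2 - n) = n*(n + 1)^2*(n + 3)*(n - 1)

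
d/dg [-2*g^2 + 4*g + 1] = 4 - 4*g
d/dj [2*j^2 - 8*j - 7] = 4*j - 8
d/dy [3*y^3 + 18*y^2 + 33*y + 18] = 9*y^2 + 36*y + 33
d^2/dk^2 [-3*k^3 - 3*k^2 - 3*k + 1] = -18*k - 6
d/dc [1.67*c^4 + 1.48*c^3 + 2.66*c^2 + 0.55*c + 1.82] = 6.68*c^3 + 4.44*c^2 + 5.32*c + 0.55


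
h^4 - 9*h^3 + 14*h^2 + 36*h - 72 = (h - 6)*(h - 3)*(h - 2)*(h + 2)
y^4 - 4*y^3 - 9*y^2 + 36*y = y*(y - 4)*(y - 3)*(y + 3)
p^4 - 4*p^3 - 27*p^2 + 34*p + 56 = (p - 7)*(p - 2)*(p + 1)*(p + 4)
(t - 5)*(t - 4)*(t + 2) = t^3 - 7*t^2 + 2*t + 40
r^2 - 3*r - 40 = (r - 8)*(r + 5)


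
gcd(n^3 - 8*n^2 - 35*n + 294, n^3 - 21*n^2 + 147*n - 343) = n^2 - 14*n + 49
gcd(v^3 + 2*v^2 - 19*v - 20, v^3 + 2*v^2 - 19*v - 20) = v^3 + 2*v^2 - 19*v - 20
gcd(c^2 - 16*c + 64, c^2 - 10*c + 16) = c - 8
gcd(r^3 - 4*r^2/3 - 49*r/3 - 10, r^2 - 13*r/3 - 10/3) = r^2 - 13*r/3 - 10/3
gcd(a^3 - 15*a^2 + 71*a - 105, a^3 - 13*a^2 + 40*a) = a - 5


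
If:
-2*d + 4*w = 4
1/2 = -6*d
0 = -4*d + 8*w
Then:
No Solution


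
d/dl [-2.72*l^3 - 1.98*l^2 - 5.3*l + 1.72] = -8.16*l^2 - 3.96*l - 5.3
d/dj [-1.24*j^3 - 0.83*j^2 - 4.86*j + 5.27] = -3.72*j^2 - 1.66*j - 4.86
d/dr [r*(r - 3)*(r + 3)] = 3*r^2 - 9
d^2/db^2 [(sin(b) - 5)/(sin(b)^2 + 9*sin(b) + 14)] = (-sin(b)^5 + 29*sin(b)^4 + 221*sin(b)^3 + 221*sin(b)^2 - 1180*sin(b) - 922)/(sin(b)^2 + 9*sin(b) + 14)^3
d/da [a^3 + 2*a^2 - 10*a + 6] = 3*a^2 + 4*a - 10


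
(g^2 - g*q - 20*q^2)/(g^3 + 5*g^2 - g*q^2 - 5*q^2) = (g^2 - g*q - 20*q^2)/(g^3 + 5*g^2 - g*q^2 - 5*q^2)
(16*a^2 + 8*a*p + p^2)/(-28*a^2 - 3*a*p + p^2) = (4*a + p)/(-7*a + p)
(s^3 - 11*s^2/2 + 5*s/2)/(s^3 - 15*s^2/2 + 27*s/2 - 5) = s/(s - 2)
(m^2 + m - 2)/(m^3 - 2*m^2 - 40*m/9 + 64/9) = 9*(m - 1)/(9*m^2 - 36*m + 32)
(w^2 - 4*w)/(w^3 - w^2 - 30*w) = (4 - w)/(-w^2 + w + 30)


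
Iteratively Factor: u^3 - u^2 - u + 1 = (u + 1)*(u^2 - 2*u + 1) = (u - 1)*(u + 1)*(u - 1)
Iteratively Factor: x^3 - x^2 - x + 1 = (x + 1)*(x^2 - 2*x + 1) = (x - 1)*(x + 1)*(x - 1)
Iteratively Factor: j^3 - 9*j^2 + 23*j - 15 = (j - 5)*(j^2 - 4*j + 3) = (j - 5)*(j - 3)*(j - 1)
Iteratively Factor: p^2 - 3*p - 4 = (p - 4)*(p + 1)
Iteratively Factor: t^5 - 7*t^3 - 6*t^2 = (t + 1)*(t^4 - t^3 - 6*t^2) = t*(t + 1)*(t^3 - t^2 - 6*t) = t*(t + 1)*(t + 2)*(t^2 - 3*t) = t^2*(t + 1)*(t + 2)*(t - 3)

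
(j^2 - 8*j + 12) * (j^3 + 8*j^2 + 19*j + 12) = j^5 - 33*j^3 - 44*j^2 + 132*j + 144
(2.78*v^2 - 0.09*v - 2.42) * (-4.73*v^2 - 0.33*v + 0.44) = -13.1494*v^4 - 0.4917*v^3 + 12.6995*v^2 + 0.759*v - 1.0648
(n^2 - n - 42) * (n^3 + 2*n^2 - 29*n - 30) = n^5 + n^4 - 73*n^3 - 85*n^2 + 1248*n + 1260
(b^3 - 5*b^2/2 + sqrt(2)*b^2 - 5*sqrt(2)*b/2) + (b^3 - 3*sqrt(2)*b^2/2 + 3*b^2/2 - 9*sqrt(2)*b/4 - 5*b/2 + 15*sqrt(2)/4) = 2*b^3 - b^2 - sqrt(2)*b^2/2 - 19*sqrt(2)*b/4 - 5*b/2 + 15*sqrt(2)/4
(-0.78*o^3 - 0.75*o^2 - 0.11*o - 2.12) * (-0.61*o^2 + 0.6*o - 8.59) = 0.4758*o^5 - 0.0105*o^4 + 6.3173*o^3 + 7.6697*o^2 - 0.3271*o + 18.2108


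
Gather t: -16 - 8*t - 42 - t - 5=-9*t - 63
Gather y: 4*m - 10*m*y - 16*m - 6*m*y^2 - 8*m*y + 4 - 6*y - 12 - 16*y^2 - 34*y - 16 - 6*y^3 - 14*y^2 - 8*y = -12*m - 6*y^3 + y^2*(-6*m - 30) + y*(-18*m - 48) - 24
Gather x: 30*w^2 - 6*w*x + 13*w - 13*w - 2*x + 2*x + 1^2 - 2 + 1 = 30*w^2 - 6*w*x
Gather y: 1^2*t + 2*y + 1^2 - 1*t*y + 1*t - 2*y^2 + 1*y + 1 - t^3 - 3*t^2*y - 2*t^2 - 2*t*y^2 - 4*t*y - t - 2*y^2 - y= -t^3 - 2*t^2 + t + y^2*(-2*t - 4) + y*(-3*t^2 - 5*t + 2) + 2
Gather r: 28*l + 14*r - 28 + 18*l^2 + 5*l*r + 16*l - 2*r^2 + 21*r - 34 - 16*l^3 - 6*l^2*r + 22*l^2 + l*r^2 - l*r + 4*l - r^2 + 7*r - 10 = -16*l^3 + 40*l^2 + 48*l + r^2*(l - 3) + r*(-6*l^2 + 4*l + 42) - 72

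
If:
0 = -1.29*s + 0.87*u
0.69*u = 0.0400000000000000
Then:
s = 0.04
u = 0.06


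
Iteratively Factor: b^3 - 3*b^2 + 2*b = (b - 2)*(b^2 - b) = b*(b - 2)*(b - 1)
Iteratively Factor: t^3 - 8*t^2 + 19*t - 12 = (t - 3)*(t^2 - 5*t + 4) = (t - 3)*(t - 1)*(t - 4)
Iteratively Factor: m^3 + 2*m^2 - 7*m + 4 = (m + 4)*(m^2 - 2*m + 1) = (m - 1)*(m + 4)*(m - 1)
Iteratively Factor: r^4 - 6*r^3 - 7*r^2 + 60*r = (r - 5)*(r^3 - r^2 - 12*r) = (r - 5)*(r - 4)*(r^2 + 3*r) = r*(r - 5)*(r - 4)*(r + 3)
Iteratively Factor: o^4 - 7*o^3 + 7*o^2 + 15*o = (o + 1)*(o^3 - 8*o^2 + 15*o) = o*(o + 1)*(o^2 - 8*o + 15) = o*(o - 3)*(o + 1)*(o - 5)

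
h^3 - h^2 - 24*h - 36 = (h - 6)*(h + 2)*(h + 3)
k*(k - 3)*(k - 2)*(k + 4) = k^4 - k^3 - 14*k^2 + 24*k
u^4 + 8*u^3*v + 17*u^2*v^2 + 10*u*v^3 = u*(u + v)*(u + 2*v)*(u + 5*v)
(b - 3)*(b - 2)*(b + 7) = b^3 + 2*b^2 - 29*b + 42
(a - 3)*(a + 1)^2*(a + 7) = a^4 + 6*a^3 - 12*a^2 - 38*a - 21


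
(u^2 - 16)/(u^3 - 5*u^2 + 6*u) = (u^2 - 16)/(u*(u^2 - 5*u + 6))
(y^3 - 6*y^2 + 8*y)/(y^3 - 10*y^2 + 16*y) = (y - 4)/(y - 8)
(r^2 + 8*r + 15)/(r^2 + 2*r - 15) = (r + 3)/(r - 3)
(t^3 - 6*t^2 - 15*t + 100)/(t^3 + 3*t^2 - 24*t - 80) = (t - 5)/(t + 4)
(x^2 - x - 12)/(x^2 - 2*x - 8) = (x + 3)/(x + 2)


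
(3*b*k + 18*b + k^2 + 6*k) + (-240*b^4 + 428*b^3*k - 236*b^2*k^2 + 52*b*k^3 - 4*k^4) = -240*b^4 + 428*b^3*k - 236*b^2*k^2 + 52*b*k^3 + 3*b*k + 18*b - 4*k^4 + k^2 + 6*k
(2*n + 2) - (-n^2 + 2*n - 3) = n^2 + 5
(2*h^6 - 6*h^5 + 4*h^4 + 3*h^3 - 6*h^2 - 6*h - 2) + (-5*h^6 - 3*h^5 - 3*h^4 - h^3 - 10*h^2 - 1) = -3*h^6 - 9*h^5 + h^4 + 2*h^3 - 16*h^2 - 6*h - 3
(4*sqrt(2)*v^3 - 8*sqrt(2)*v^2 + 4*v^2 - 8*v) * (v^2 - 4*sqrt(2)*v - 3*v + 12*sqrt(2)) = 4*sqrt(2)*v^5 - 20*sqrt(2)*v^4 - 28*v^4 + 8*sqrt(2)*v^3 + 140*v^3 - 168*v^2 + 80*sqrt(2)*v^2 - 96*sqrt(2)*v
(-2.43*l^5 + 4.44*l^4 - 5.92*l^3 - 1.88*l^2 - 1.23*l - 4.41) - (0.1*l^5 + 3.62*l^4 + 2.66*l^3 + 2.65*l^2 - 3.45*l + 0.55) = -2.53*l^5 + 0.82*l^4 - 8.58*l^3 - 4.53*l^2 + 2.22*l - 4.96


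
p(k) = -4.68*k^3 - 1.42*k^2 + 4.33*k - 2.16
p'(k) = -14.04*k^2 - 2.84*k + 4.33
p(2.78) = -101.65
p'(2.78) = -112.07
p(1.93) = -32.74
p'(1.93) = -53.45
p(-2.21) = 31.85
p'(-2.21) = -57.97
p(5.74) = -909.17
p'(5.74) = -474.56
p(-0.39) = -3.79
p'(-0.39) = 3.30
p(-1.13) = -2.11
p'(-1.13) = -10.39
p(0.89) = -2.73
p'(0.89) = -9.32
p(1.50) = -14.66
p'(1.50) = -31.52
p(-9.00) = 3255.57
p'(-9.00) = -1107.35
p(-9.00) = 3255.57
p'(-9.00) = -1107.35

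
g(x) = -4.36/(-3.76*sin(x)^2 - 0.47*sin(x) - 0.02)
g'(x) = -4.36*(7.52*sin(x)*cos(x) + 0.47*cos(x))/(-3.76*sin(x)^2 - 0.47*sin(x) - 0.02)^2 = -(32.7872*sin(x) + 2.0492)*cos(x)/(3.76*sin(x)^2 + 0.47*sin(x) + 0.02)^2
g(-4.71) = 1.03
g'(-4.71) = 0.00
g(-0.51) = 6.35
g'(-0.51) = 25.84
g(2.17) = 1.47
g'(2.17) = 1.86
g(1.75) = 1.06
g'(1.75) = 0.36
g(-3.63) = 4.08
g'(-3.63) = 13.49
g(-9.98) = 3.32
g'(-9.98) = 9.54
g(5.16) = 1.64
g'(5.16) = 1.69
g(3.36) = 46.05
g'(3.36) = -550.42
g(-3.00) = 152.70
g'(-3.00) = -3130.05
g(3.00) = 27.05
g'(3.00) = 254.33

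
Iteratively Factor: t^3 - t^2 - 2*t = (t - 2)*(t^2 + t) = (t - 2)*(t + 1)*(t)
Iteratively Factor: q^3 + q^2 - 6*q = (q)*(q^2 + q - 6) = q*(q + 3)*(q - 2)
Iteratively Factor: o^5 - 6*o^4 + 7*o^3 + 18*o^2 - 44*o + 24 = (o - 3)*(o^4 - 3*o^3 - 2*o^2 + 12*o - 8) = (o - 3)*(o - 2)*(o^3 - o^2 - 4*o + 4) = (o - 3)*(o - 2)*(o - 1)*(o^2 - 4) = (o - 3)*(o - 2)*(o - 1)*(o + 2)*(o - 2)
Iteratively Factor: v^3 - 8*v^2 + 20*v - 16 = (v - 2)*(v^2 - 6*v + 8) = (v - 4)*(v - 2)*(v - 2)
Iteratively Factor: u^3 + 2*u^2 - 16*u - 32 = (u + 4)*(u^2 - 2*u - 8) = (u + 2)*(u + 4)*(u - 4)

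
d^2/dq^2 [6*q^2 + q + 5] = 12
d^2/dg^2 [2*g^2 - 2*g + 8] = 4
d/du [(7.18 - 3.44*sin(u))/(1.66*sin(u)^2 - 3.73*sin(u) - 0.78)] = (5.7104*sin(u)^2 - 23.8376*sin(u) + 29.4646)*cos(u)/(2.7556*sin(u)^4 - 12.3836*sin(u)^3 + 11.3233*sin(u)^2 + 5.8188*sin(u) + 0.6084)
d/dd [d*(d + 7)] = 2*d + 7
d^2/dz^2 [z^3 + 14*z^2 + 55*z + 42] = 6*z + 28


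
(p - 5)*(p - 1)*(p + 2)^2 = p^4 - 2*p^3 - 15*p^2 - 4*p + 20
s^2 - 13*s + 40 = (s - 8)*(s - 5)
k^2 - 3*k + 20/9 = (k - 5/3)*(k - 4/3)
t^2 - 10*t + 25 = (t - 5)^2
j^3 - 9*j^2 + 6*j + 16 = (j - 8)*(j - 2)*(j + 1)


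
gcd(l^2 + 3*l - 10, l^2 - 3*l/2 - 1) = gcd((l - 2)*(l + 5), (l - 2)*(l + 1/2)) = l - 2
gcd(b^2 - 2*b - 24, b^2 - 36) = b - 6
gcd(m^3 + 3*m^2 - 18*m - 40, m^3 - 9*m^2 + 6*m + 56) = m^2 - 2*m - 8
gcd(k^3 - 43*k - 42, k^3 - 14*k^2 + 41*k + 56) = k^2 - 6*k - 7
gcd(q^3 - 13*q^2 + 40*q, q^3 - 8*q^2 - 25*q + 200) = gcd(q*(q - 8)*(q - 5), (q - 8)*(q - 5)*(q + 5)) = q^2 - 13*q + 40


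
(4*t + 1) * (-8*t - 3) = -32*t^2 - 20*t - 3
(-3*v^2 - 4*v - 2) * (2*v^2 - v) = -6*v^4 - 5*v^3 + 2*v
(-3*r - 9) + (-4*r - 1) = -7*r - 10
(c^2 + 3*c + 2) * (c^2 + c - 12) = c^4 + 4*c^3 - 7*c^2 - 34*c - 24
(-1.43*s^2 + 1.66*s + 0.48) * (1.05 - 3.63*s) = 5.1909*s^3 - 7.5273*s^2 + 0.000599999999999934*s + 0.504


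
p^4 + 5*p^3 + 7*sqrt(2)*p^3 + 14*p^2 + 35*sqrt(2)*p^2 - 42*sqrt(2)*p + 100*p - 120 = (p - 1)*(p + 6)*(p + 2*sqrt(2))*(p + 5*sqrt(2))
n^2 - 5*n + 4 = (n - 4)*(n - 1)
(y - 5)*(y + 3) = y^2 - 2*y - 15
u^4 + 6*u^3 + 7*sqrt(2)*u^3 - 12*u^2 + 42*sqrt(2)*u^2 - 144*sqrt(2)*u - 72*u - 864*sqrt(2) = (u + 6)*(u - 3*sqrt(2))*(u + 4*sqrt(2))*(u + 6*sqrt(2))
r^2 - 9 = (r - 3)*(r + 3)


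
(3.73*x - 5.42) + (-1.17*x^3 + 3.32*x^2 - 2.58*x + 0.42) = -1.17*x^3 + 3.32*x^2 + 1.15*x - 5.0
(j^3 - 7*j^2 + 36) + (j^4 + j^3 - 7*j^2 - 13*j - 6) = j^4 + 2*j^3 - 14*j^2 - 13*j + 30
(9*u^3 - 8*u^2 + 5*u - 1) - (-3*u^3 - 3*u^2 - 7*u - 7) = 12*u^3 - 5*u^2 + 12*u + 6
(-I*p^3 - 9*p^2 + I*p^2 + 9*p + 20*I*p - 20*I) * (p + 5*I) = -I*p^4 - 4*p^3 + I*p^3 + 4*p^2 - 25*I*p^2 - 100*p + 25*I*p + 100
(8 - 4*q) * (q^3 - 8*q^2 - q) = -4*q^4 + 40*q^3 - 60*q^2 - 8*q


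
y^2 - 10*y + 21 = (y - 7)*(y - 3)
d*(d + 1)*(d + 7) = d^3 + 8*d^2 + 7*d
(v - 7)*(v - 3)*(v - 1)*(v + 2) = v^4 - 9*v^3 + 9*v^2 + 41*v - 42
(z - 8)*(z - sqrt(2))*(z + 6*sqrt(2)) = z^3 - 8*z^2 + 5*sqrt(2)*z^2 - 40*sqrt(2)*z - 12*z + 96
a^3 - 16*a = a*(a - 4)*(a + 4)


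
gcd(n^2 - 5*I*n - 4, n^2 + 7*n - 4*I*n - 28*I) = n - 4*I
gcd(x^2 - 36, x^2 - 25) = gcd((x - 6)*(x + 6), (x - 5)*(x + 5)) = 1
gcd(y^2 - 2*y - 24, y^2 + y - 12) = y + 4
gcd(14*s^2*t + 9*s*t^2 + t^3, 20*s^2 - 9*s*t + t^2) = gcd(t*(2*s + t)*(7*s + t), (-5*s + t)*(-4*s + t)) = 1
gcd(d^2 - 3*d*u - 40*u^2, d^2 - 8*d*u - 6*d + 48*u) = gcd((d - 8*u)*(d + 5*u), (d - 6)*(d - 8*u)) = -d + 8*u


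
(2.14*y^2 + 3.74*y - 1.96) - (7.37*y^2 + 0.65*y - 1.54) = -5.23*y^2 + 3.09*y - 0.42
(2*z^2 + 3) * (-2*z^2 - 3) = -4*z^4 - 12*z^2 - 9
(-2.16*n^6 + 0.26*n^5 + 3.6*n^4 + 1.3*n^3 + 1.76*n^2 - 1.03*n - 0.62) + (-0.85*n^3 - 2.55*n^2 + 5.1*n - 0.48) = -2.16*n^6 + 0.26*n^5 + 3.6*n^4 + 0.45*n^3 - 0.79*n^2 + 4.07*n - 1.1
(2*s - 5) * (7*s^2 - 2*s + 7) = 14*s^3 - 39*s^2 + 24*s - 35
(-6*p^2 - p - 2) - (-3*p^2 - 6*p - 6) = -3*p^2 + 5*p + 4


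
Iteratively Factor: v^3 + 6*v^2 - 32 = (v + 4)*(v^2 + 2*v - 8) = (v - 2)*(v + 4)*(v + 4)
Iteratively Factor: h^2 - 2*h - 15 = (h + 3)*(h - 5)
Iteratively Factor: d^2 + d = (d)*(d + 1)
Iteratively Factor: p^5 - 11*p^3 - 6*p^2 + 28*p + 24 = (p + 1)*(p^4 - p^3 - 10*p^2 + 4*p + 24) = (p + 1)*(p + 2)*(p^3 - 3*p^2 - 4*p + 12) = (p + 1)*(p + 2)^2*(p^2 - 5*p + 6) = (p - 3)*(p + 1)*(p + 2)^2*(p - 2)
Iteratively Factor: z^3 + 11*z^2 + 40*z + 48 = (z + 4)*(z^2 + 7*z + 12) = (z + 3)*(z + 4)*(z + 4)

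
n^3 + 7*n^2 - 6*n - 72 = (n - 3)*(n + 4)*(n + 6)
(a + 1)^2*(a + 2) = a^3 + 4*a^2 + 5*a + 2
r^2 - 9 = (r - 3)*(r + 3)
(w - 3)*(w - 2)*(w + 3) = w^3 - 2*w^2 - 9*w + 18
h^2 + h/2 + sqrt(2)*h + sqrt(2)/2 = (h + 1/2)*(h + sqrt(2))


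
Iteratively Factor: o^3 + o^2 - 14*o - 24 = (o + 2)*(o^2 - o - 12) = (o - 4)*(o + 2)*(o + 3)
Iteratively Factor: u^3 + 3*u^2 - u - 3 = (u + 3)*(u^2 - 1) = (u - 1)*(u + 3)*(u + 1)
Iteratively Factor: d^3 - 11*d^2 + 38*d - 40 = (d - 5)*(d^2 - 6*d + 8) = (d - 5)*(d - 2)*(d - 4)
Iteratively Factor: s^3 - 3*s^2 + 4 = (s + 1)*(s^2 - 4*s + 4) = (s - 2)*(s + 1)*(s - 2)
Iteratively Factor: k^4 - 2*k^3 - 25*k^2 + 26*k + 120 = (k - 5)*(k^3 + 3*k^2 - 10*k - 24) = (k - 5)*(k - 3)*(k^2 + 6*k + 8) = (k - 5)*(k - 3)*(k + 4)*(k + 2)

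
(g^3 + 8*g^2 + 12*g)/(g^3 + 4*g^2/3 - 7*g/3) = 3*(g^2 + 8*g + 12)/(3*g^2 + 4*g - 7)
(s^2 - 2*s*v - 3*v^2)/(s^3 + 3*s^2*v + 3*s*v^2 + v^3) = (s - 3*v)/(s^2 + 2*s*v + v^2)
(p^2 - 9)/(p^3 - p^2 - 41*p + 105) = (p + 3)/(p^2 + 2*p - 35)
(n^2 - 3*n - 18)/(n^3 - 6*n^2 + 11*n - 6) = (n^2 - 3*n - 18)/(n^3 - 6*n^2 + 11*n - 6)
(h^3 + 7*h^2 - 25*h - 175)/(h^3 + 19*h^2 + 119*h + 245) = (h - 5)/(h + 7)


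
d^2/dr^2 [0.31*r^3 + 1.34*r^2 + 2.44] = 1.86*r + 2.68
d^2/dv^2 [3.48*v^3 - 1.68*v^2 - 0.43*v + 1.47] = 20.88*v - 3.36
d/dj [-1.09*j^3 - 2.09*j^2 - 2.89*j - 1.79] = -3.27*j^2 - 4.18*j - 2.89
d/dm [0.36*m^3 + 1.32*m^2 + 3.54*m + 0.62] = 1.08*m^2 + 2.64*m + 3.54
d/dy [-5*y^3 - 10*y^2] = 5*y*(-3*y - 4)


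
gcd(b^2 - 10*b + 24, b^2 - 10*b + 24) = b^2 - 10*b + 24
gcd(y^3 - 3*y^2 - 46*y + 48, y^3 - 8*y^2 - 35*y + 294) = y + 6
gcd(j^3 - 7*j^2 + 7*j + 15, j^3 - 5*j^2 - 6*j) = j + 1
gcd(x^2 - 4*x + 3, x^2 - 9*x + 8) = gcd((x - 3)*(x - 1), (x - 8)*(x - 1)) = x - 1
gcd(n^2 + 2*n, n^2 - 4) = n + 2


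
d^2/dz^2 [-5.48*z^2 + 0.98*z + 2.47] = -10.9600000000000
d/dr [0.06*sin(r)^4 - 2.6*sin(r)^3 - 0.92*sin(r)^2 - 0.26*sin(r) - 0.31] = (0.24*sin(r)^3 - 7.8*sin(r)^2 - 1.84*sin(r) - 0.26)*cos(r)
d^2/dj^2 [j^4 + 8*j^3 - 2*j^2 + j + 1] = 12*j^2 + 48*j - 4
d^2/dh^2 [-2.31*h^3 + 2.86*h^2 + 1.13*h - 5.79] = 5.72 - 13.86*h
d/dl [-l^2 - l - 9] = -2*l - 1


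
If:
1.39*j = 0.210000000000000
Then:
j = 0.15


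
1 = 1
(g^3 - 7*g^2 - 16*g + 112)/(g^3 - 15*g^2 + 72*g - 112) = (g + 4)/(g - 4)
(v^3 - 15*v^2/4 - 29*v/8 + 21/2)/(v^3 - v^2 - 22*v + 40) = (v^2 + v/4 - 21/8)/(v^2 + 3*v - 10)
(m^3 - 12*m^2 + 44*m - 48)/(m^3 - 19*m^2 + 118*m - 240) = (m^2 - 6*m + 8)/(m^2 - 13*m + 40)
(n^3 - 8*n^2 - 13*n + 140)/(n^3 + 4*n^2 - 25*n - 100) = (n - 7)/(n + 5)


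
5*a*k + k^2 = k*(5*a + k)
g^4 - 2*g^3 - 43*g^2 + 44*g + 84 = (g - 7)*(g - 2)*(g + 1)*(g + 6)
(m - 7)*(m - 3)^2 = m^3 - 13*m^2 + 51*m - 63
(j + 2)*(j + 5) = j^2 + 7*j + 10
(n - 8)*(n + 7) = n^2 - n - 56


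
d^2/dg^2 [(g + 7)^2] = 2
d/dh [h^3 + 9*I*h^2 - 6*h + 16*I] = 3*h^2 + 18*I*h - 6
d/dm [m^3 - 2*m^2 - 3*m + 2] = 3*m^2 - 4*m - 3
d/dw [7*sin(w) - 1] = 7*cos(w)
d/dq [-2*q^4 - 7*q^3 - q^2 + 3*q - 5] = -8*q^3 - 21*q^2 - 2*q + 3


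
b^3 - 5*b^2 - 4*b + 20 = (b - 5)*(b - 2)*(b + 2)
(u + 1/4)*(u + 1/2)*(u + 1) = u^3 + 7*u^2/4 + 7*u/8 + 1/8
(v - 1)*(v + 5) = v^2 + 4*v - 5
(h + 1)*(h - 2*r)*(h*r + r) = h^3*r - 2*h^2*r^2 + 2*h^2*r - 4*h*r^2 + h*r - 2*r^2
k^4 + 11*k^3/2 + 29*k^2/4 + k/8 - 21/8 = (k - 1/2)*(k + 1)*(k + 3/2)*(k + 7/2)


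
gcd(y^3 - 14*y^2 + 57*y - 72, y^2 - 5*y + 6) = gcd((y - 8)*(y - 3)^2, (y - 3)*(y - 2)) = y - 3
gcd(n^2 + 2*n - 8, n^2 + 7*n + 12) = n + 4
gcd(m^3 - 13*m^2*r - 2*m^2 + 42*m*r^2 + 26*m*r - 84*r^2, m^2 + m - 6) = m - 2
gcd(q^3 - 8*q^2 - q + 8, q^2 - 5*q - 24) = q - 8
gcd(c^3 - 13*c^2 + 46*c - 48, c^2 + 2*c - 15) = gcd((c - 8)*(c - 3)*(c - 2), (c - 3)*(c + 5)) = c - 3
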